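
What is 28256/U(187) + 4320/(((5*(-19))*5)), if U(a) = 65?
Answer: 525632/1235 ≈ 425.61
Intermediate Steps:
28256/U(187) + 4320/(((5*(-19))*5)) = 28256/65 + 4320/(((5*(-19))*5)) = 28256*(1/65) + 4320/((-95*5)) = 28256/65 + 4320/(-475) = 28256/65 + 4320*(-1/475) = 28256/65 - 864/95 = 525632/1235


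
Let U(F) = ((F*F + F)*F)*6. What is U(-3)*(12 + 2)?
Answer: -1512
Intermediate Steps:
U(F) = 6*F*(F + F²) (U(F) = ((F² + F)*F)*6 = ((F + F²)*F)*6 = (F*(F + F²))*6 = 6*F*(F + F²))
U(-3)*(12 + 2) = (6*(-3)²*(1 - 3))*(12 + 2) = (6*9*(-2))*14 = -108*14 = -1512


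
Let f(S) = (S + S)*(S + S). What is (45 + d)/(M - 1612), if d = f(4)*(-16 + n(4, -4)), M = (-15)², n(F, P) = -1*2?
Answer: 1107/1387 ≈ 0.79813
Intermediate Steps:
n(F, P) = -2
f(S) = 4*S² (f(S) = (2*S)*(2*S) = 4*S²)
M = 225
d = -1152 (d = (4*4²)*(-16 - 2) = (4*16)*(-18) = 64*(-18) = -1152)
(45 + d)/(M - 1612) = (45 - 1152)/(225 - 1612) = -1107/(-1387) = -1107*(-1/1387) = 1107/1387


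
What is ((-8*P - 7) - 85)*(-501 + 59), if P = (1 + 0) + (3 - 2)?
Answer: 47736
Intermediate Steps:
P = 2 (P = 1 + 1 = 2)
((-8*P - 7) - 85)*(-501 + 59) = ((-8*2 - 7) - 85)*(-501 + 59) = ((-16 - 7) - 85)*(-442) = (-23 - 85)*(-442) = -108*(-442) = 47736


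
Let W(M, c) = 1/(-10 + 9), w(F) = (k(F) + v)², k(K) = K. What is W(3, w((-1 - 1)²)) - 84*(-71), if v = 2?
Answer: 5963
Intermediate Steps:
w(F) = (2 + F)² (w(F) = (F + 2)² = (2 + F)²)
W(M, c) = -1 (W(M, c) = 1/(-1) = -1)
W(3, w((-1 - 1)²)) - 84*(-71) = -1 - 84*(-71) = -1 + 5964 = 5963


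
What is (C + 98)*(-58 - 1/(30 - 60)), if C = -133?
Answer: 12173/6 ≈ 2028.8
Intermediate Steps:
(C + 98)*(-58 - 1/(30 - 60)) = (-133 + 98)*(-58 - 1/(30 - 60)) = -35*(-58 - 1/(-30)) = -35*(-58 - 1*(-1/30)) = -35*(-58 + 1/30) = -35*(-1739/30) = 12173/6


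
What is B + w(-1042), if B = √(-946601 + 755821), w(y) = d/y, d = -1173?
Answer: 1173/1042 + 2*I*√47695 ≈ 1.1257 + 436.78*I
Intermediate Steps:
w(y) = -1173/y
B = 2*I*√47695 (B = √(-190780) = 2*I*√47695 ≈ 436.78*I)
B + w(-1042) = 2*I*√47695 - 1173/(-1042) = 2*I*√47695 - 1173*(-1/1042) = 2*I*√47695 + 1173/1042 = 1173/1042 + 2*I*√47695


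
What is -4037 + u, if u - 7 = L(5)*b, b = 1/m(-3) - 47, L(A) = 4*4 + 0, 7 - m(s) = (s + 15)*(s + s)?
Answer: -377762/79 ≈ -4781.8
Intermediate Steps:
m(s) = 7 - 2*s*(15 + s) (m(s) = 7 - (s + 15)*(s + s) = 7 - (15 + s)*2*s = 7 - 2*s*(15 + s))
L(A) = 16 (L(A) = 16 + 0 = 16)
b = -3712/79 (b = 1/(7 - 30*(-3) - 2*(-3)²) - 47 = 1/(7 + 90 - 2*9) - 47 = 1/(7 + 90 - 18) - 47 = 1/79 - 47 = -3712/79 ≈ -46.987)
u = -58839/79 (u = 7 + 16*(-3712/79) = 7 - 59392/79 = -58839/79 ≈ -744.80)
-4037 + u = -4037 - 58839/79 = -377762/79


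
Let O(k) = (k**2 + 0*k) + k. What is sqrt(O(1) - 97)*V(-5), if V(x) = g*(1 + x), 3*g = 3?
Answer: -4*I*sqrt(95) ≈ -38.987*I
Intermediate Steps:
g = 1 (g = (1/3)*3 = 1)
O(k) = k + k**2 (O(k) = (k**2 + 0) + k = k**2 + k = k + k**2)
V(x) = 1 + x (V(x) = 1*(1 + x) = 1 + x)
sqrt(O(1) - 97)*V(-5) = sqrt(1*(1 + 1) - 97)*(1 - 5) = sqrt(1*2 - 97)*(-4) = sqrt(2 - 97)*(-4) = sqrt(-95)*(-4) = (I*sqrt(95))*(-4) = -4*I*sqrt(95)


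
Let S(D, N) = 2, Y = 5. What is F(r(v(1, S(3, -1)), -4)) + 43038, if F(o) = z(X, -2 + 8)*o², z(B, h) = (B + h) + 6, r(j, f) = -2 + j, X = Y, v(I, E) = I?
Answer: 43055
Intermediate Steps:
X = 5
z(B, h) = 6 + B + h
F(o) = 17*o² (F(o) = (6 + 5 + (-2 + 8))*o² = (6 + 5 + 6)*o² = 17*o²)
F(r(v(1, S(3, -1)), -4)) + 43038 = 17*(-2 + 1)² + 43038 = 17*(-1)² + 43038 = 17*1 + 43038 = 17 + 43038 = 43055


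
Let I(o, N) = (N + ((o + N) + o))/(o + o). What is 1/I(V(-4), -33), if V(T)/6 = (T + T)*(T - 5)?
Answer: 144/133 ≈ 1.0827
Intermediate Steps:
V(T) = 12*T*(-5 + T) (V(T) = 6*((T + T)*(T - 5)) = 6*((2*T)*(-5 + T)) = 6*(2*T*(-5 + T)) = 12*T*(-5 + T))
I(o, N) = (2*N + 2*o)/(2*o) (I(o, N) = (N + ((N + o) + o))/((2*o)) = (N + (N + 2*o))*(1/(2*o)) = (2*N + 2*o)*(1/(2*o)) = (2*N + 2*o)/(2*o))
1/I(V(-4), -33) = 1/((-33 + 12*(-4)*(-5 - 4))/((12*(-4)*(-5 - 4)))) = 1/((-33 + 12*(-4)*(-9))/((12*(-4)*(-9)))) = 1/((-33 + 432)/432) = 1/((1/432)*399) = 1/(133/144) = 144/133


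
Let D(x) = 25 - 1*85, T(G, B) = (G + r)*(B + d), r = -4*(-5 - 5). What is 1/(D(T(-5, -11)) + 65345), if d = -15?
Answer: 1/65285 ≈ 1.5317e-5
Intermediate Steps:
r = 40 (r = -4*(-10) = 40)
T(G, B) = (-15 + B)*(40 + G) (T(G, B) = (G + 40)*(B - 15) = (40 + G)*(-15 + B) = (-15 + B)*(40 + G))
D(x) = -60 (D(x) = 25 - 85 = -60)
1/(D(T(-5, -11)) + 65345) = 1/(-60 + 65345) = 1/65285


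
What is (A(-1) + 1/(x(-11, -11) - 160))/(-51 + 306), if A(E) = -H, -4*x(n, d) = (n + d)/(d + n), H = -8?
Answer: 1708/54485 ≈ 0.031348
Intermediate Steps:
x(n, d) = -1/4 (x(n, d) = -(n + d)/(4*(d + n)) = -(d + n)/(4*(d + n)) = -1/4*1 = -1/4)
A(E) = 8 (A(E) = -1*(-8) = 8)
(A(-1) + 1/(x(-11, -11) - 160))/(-51 + 306) = (8 + 1/(-1/4 - 160))/(-51 + 306) = (8 + 1/(-641/4))/255 = (8 - 4/641)*(1/255) = (5124/641)*(1/255) = 1708/54485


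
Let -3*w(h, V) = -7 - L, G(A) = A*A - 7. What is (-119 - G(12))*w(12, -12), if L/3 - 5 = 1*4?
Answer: -8704/3 ≈ -2901.3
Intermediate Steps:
L = 27 (L = 15 + 3*(1*4) = 15 + 3*4 = 15 + 12 = 27)
G(A) = -7 + A² (G(A) = A² - 7 = -7 + A²)
w(h, V) = 34/3 (w(h, V) = -(-7 - 1*27)/3 = -(-7 - 27)/3 = -⅓*(-34) = 34/3)
(-119 - G(12))*w(12, -12) = (-119 - (-7 + 12²))*(34/3) = (-119 - (-7 + 144))*(34/3) = (-119 - 1*137)*(34/3) = (-119 - 137)*(34/3) = -256*34/3 = -8704/3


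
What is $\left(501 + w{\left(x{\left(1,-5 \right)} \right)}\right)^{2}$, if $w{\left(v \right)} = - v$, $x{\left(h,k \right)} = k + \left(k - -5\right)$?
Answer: $256036$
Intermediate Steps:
$x{\left(h,k \right)} = 5 + 2 k$ ($x{\left(h,k \right)} = k + \left(k + 5\right) = k + \left(5 + k\right) = 5 + 2 k$)
$\left(501 + w{\left(x{\left(1,-5 \right)} \right)}\right)^{2} = \left(501 - \left(5 + 2 \left(-5\right)\right)\right)^{2} = \left(501 - \left(5 - 10\right)\right)^{2} = \left(501 - -5\right)^{2} = \left(501 + 5\right)^{2} = 506^{2} = 256036$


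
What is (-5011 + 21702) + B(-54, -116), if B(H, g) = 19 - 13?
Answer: 16697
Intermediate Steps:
B(H, g) = 6
(-5011 + 21702) + B(-54, -116) = (-5011 + 21702) + 6 = 16691 + 6 = 16697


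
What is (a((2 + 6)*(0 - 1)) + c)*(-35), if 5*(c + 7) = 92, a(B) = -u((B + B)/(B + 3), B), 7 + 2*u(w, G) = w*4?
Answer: -595/2 ≈ -297.50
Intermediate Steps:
u(w, G) = -7/2 + 2*w (u(w, G) = -7/2 + (w*4)/2 = -7/2 + (4*w)/2 = -7/2 + 2*w)
a(B) = 7/2 - 4*B/(3 + B) (a(B) = -(-7/2 + 2*((B + B)/(B + 3))) = -(-7/2 + 2*((2*B)/(3 + B))) = -(-7/2 + 2*(2*B/(3 + B))) = -(-7/2 + 4*B/(3 + B)) = 7/2 - 4*B/(3 + B))
c = 57/5 (c = -7 + (⅕)*92 = -7 + 92/5 = 57/5 ≈ 11.400)
(a((2 + 6)*(0 - 1)) + c)*(-35) = ((21 - (2 + 6)*(0 - 1))/(2*(3 + (2 + 6)*(0 - 1))) + 57/5)*(-35) = ((21 - 8*(-1))/(2*(3 + 8*(-1))) + 57/5)*(-35) = ((21 - 1*(-8))/(2*(3 - 8)) + 57/5)*(-35) = ((½)*(21 + 8)/(-5) + 57/5)*(-35) = ((½)*(-⅕)*29 + 57/5)*(-35) = (-29/10 + 57/5)*(-35) = (17/2)*(-35) = -595/2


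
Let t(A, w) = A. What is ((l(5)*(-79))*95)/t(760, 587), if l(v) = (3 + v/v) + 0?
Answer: -79/2 ≈ -39.500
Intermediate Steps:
l(v) = 4 (l(v) = (3 + 1) + 0 = 4 + 0 = 4)
((l(5)*(-79))*95)/t(760, 587) = ((4*(-79))*95)/760 = -316*95*(1/760) = -30020*1/760 = -79/2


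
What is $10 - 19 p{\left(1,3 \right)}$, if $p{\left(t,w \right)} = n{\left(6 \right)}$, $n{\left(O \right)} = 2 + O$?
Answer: $-142$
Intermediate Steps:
$p{\left(t,w \right)} = 8$ ($p{\left(t,w \right)} = 2 + 6 = 8$)
$10 - 19 p{\left(1,3 \right)} = 10 - 152 = -142$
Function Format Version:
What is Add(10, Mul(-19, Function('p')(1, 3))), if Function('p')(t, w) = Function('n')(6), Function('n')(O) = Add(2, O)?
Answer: -142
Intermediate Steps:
Function('p')(t, w) = 8 (Function('p')(t, w) = Add(2, 6) = 8)
Add(10, Mul(-19, Function('p')(1, 3))) = Add(10, Mul(-19, 8)) = Add(10, -152) = -142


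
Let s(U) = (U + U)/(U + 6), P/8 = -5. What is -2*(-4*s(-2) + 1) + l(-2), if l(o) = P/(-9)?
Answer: -50/9 ≈ -5.5556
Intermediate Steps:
P = -40 (P = 8*(-5) = -40)
l(o) = 40/9 (l(o) = -40/(-9) = -40*(-⅑) = 40/9)
s(U) = 2*U/(6 + U) (s(U) = (2*U)/(6 + U) = 2*U/(6 + U))
-2*(-4*s(-2) + 1) + l(-2) = -2*(-8*(-2)/(6 - 2) + 1) + 40/9 = -2*(-8*(-2)/4 + 1) + 40/9 = -2*(-4*(-1) + 1) + 40/9 = -2*(4 + 1) + 40/9 = -2*5 + 40/9 = -10 + 40/9 = -50/9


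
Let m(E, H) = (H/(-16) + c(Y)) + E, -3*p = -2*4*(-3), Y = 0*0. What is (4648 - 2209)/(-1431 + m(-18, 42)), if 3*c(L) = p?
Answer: -58536/34903 ≈ -1.6771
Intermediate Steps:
Y = 0
p = -8 (p = -(-2*4)*(-3)/3 = -(-8)*(-3)/3 = -⅓*24 = -8)
c(L) = -8/3 (c(L) = (⅓)*(-8) = -8/3)
m(E, H) = -8/3 + E - H/16 (m(E, H) = (H/(-16) - 8/3) + E = (H*(-1/16) - 8/3) + E = (-H/16 - 8/3) + E = (-8/3 - H/16) + E = -8/3 + E - H/16)
(4648 - 2209)/(-1431 + m(-18, 42)) = (4648 - 2209)/(-1431 + (-8/3 - 18 - 1/16*42)) = 2439/(-1431 + (-8/3 - 18 - 21/8)) = 2439/(-1431 - 559/24) = 2439/(-34903/24) = 2439*(-24/34903) = -58536/34903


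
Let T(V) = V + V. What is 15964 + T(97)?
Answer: 16158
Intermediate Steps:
T(V) = 2*V
15964 + T(97) = 15964 + 2*97 = 15964 + 194 = 16158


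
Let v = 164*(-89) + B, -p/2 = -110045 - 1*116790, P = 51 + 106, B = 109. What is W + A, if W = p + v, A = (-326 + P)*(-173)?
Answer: 468420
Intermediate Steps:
P = 157
p = 453670 (p = -2*(-110045 - 1*116790) = -2*(-110045 - 116790) = -2*(-226835) = 453670)
A = 29237 (A = (-326 + 157)*(-173) = -169*(-173) = 29237)
v = -14487 (v = 164*(-89) + 109 = -14596 + 109 = -14487)
W = 439183 (W = 453670 - 14487 = 439183)
W + A = 439183 + 29237 = 468420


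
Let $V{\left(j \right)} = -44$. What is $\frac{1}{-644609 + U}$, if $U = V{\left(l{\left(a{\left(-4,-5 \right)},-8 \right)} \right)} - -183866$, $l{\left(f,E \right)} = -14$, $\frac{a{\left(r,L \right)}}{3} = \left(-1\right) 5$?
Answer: $- \frac{1}{460787} \approx -2.1702 \cdot 10^{-6}$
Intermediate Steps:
$a{\left(r,L \right)} = -15$ ($a{\left(r,L \right)} = 3 \left(\left(-1\right) 5\right) = 3 \left(-5\right) = -15$)
$U = 183822$ ($U = -44 - -183866 = -44 + 183866 = 183822$)
$\frac{1}{-644609 + U} = \frac{1}{-644609 + 183822} = \frac{1}{-460787} = - \frac{1}{460787}$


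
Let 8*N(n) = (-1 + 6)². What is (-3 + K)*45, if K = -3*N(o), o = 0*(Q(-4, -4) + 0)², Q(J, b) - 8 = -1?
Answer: -4455/8 ≈ -556.88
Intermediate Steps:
Q(J, b) = 7 (Q(J, b) = 8 - 1 = 7)
o = 0 (o = 0*(7 + 0)² = 0*7² = 0*49 = 0)
N(n) = 25/8 (N(n) = (-1 + 6)²/8 = (⅛)*5² = (⅛)*25 = 25/8)
K = -75/8 (K = -3*25/8 = -75/8 ≈ -9.3750)
(-3 + K)*45 = (-3 - 75/8)*45 = -99/8*45 = -4455/8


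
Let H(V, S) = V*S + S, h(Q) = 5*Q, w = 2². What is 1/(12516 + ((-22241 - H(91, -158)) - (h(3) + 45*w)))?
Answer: 1/4616 ≈ 0.00021664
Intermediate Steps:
w = 4
H(V, S) = S + S*V (H(V, S) = S*V + S = S + S*V)
1/(12516 + ((-22241 - H(91, -158)) - (h(3) + 45*w))) = 1/(12516 + ((-22241 - (-158)*(1 + 91)) - (5*3 + 45*4))) = 1/(12516 + ((-22241 - (-158)*92) - (15 + 180))) = 1/(12516 + ((-22241 - 1*(-14536)) - 1*195)) = 1/(12516 + ((-22241 + 14536) - 195)) = 1/(12516 + (-7705 - 195)) = 1/(12516 - 7900) = 1/4616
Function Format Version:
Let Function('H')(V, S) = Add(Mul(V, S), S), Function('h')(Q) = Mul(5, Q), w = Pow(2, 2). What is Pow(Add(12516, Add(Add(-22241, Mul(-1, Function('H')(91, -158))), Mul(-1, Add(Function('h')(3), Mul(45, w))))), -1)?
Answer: Rational(1, 4616) ≈ 0.00021664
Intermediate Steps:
w = 4
Function('H')(V, S) = Add(S, Mul(S, V)) (Function('H')(V, S) = Add(Mul(S, V), S) = Add(S, Mul(S, V)))
Pow(Add(12516, Add(Add(-22241, Mul(-1, Function('H')(91, -158))), Mul(-1, Add(Function('h')(3), Mul(45, w))))), -1) = Pow(Add(12516, Add(Add(-22241, Mul(-1, Mul(-158, Add(1, 91)))), Mul(-1, Add(Mul(5, 3), Mul(45, 4))))), -1) = Pow(Add(12516, Add(Add(-22241, Mul(-1, Mul(-158, 92))), Mul(-1, Add(15, 180)))), -1) = Pow(Add(12516, Add(Add(-22241, Mul(-1, -14536)), Mul(-1, 195))), -1) = Pow(Add(12516, Add(Add(-22241, 14536), -195)), -1) = Pow(Add(12516, Add(-7705, -195)), -1) = Pow(Add(12516, -7900), -1) = Pow(4616, -1) = Rational(1, 4616)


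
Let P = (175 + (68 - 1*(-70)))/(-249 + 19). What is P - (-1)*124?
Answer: 28207/230 ≈ 122.64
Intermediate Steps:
P = -313/230 (P = (175 + (68 + 70))/(-230) = (175 + 138)*(-1/230) = 313*(-1/230) = -313/230 ≈ -1.3609)
P - (-1)*124 = -313/230 - (-1)*124 = -313/230 - 1*(-124) = -313/230 + 124 = 28207/230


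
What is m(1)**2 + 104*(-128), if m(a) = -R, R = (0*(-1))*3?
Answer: -13312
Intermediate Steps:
R = 0 (R = 0*3 = 0)
m(a) = 0 (m(a) = -1*0 = 0)
m(1)**2 + 104*(-128) = 0**2 + 104*(-128) = 0 - 13312 = -13312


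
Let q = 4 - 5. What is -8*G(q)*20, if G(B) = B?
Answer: 160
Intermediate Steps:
q = -1
-8*G(q)*20 = -8*(-1)*20 = 8*20 = 160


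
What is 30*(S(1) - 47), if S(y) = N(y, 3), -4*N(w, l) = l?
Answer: -2865/2 ≈ -1432.5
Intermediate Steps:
N(w, l) = -l/4
S(y) = -¾ (S(y) = -¼*3 = -¾)
30*(S(1) - 47) = 30*(-¾ - 47) = 30*(-191/4) = -2865/2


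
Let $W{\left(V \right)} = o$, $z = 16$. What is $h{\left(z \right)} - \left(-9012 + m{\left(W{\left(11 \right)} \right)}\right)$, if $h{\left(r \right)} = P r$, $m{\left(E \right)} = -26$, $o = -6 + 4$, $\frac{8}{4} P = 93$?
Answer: $9782$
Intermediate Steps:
$P = \frac{93}{2}$ ($P = \frac{1}{2} \cdot 93 = \frac{93}{2} \approx 46.5$)
$o = -2$
$W{\left(V \right)} = -2$
$h{\left(r \right)} = \frac{93 r}{2}$
$h{\left(z \right)} - \left(-9012 + m{\left(W{\left(11 \right)} \right)}\right) = \frac{93}{2} \cdot 16 + \left(9012 - -26\right) = 744 + \left(9012 + 26\right) = 744 + 9038 = 9782$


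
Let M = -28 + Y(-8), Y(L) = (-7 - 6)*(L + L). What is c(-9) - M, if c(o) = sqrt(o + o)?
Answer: -180 + 3*I*sqrt(2) ≈ -180.0 + 4.2426*I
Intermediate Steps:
Y(L) = -26*L
c(o) = sqrt(2)*sqrt(o) (c(o) = sqrt(2*o) = sqrt(2)*sqrt(o))
M = 180 (M = -28 - 26*(-8) = -28 + 208 = 180)
c(-9) - M = sqrt(2)*sqrt(-9) - 1*180 = sqrt(2)*(3*I) - 180 = 3*I*sqrt(2) - 180 = -180 + 3*I*sqrt(2)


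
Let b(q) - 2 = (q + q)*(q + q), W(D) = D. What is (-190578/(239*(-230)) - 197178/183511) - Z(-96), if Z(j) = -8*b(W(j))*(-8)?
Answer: -517410883250117/219295645 ≈ -2.3594e+6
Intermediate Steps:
b(q) = 2 + 4*q² (b(q) = 2 + (q + q)*(q + q) = 2 + (2*q)*(2*q) = 2 + 4*q²)
Z(j) = 128 + 256*j² (Z(j) = -8*(2 + 4*j²)*(-8) = (-16 - 32*j²)*(-8) = 128 + 256*j²)
(-190578/(239*(-230)) - 197178/183511) - Z(-96) = (-190578/(239*(-230)) - 197178/183511) - (128 + 256*(-96)²) = (-190578/(-54970) - 197178*1/183511) - (128 + 256*9216) = (-190578*(-1/54970) - 197178/183511) - (128 + 2359296) = (4143/1195 - 197178/183511) - 1*2359424 = 524658363/219295645 - 2359424 = -517410883250117/219295645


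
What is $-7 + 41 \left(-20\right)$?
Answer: $-827$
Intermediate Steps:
$-7 + 41 \left(-20\right) = -7 - 820 = -827$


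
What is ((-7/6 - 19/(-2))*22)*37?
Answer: 20350/3 ≈ 6783.3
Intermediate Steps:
((-7/6 - 19/(-2))*22)*37 = ((-7*⅙ - 19*(-½))*22)*37 = ((-7/6 + 19/2)*22)*37 = ((25/3)*22)*37 = (550/3)*37 = 20350/3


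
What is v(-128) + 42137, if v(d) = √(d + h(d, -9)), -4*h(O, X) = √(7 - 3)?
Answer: 42137 + I*√514/2 ≈ 42137.0 + 11.336*I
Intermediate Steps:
h(O, X) = -½ (h(O, X) = -√(7 - 3)/4 = -√4/4 = -¼*2 = -½)
v(d) = √(-½ + d) (v(d) = √(d - ½) = √(-½ + d))
v(-128) + 42137 = √(-2 + 4*(-128))/2 + 42137 = √(-2 - 512)/2 + 42137 = √(-514)/2 + 42137 = (I*√514)/2 + 42137 = I*√514/2 + 42137 = 42137 + I*√514/2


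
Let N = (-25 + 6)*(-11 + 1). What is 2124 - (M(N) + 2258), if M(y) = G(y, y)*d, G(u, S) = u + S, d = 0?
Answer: -134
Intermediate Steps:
N = 190 (N = -19*(-10) = 190)
G(u, S) = S + u
M(y) = 0 (M(y) = (y + y)*0 = (2*y)*0 = 0)
2124 - (M(N) + 2258) = 2124 - (0 + 2258) = 2124 - 1*2258 = 2124 - 2258 = -134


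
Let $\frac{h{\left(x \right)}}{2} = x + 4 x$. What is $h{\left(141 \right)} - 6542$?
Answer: $-5132$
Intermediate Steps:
$h{\left(x \right)} = 10 x$ ($h{\left(x \right)} = 2 \left(x + 4 x\right) = 2 \cdot 5 x = 10 x$)
$h{\left(141 \right)} - 6542 = 10 \cdot 141 - 6542 = 1410 - 6542 = -5132$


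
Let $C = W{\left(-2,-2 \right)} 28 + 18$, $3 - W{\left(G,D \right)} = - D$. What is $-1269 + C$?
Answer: $-1223$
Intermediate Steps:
$W{\left(G,D \right)} = 3 + D$ ($W{\left(G,D \right)} = 3 - - D = 3 + D$)
$C = 46$ ($C = \left(3 - 2\right) 28 + 18 = 1 \cdot 28 + 18 = 28 + 18 = 46$)
$-1269 + C = -1269 + 46 = -1223$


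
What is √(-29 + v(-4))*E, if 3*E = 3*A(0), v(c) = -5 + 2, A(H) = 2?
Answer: 8*I*√2 ≈ 11.314*I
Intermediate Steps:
v(c) = -3
E = 2 (E = (3*2)/3 = (⅓)*6 = 2)
√(-29 + v(-4))*E = √(-29 - 3)*2 = √(-32)*2 = (4*I*√2)*2 = 8*I*√2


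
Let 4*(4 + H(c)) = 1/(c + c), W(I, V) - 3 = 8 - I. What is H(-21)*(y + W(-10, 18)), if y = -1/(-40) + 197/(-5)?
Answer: 4711/64 ≈ 73.609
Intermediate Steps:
W(I, V) = 11 - I (W(I, V) = 3 + (8 - I) = 11 - I)
H(c) = -4 + 1/(8*c) (H(c) = -4 + 1/(4*(c + c)) = -4 + 1/(4*((2*c))) = -4 + (1/(2*c))/4 = -4 + 1/(8*c))
y = -315/8 (y = -1*(-1/40) + 197*(-1/5) = 1/40 - 197/5 = -315/8 ≈ -39.375)
H(-21)*(y + W(-10, 18)) = (-4 + (1/8)/(-21))*(-315/8 + (11 - 1*(-10))) = (-4 + (1/8)*(-1/21))*(-315/8 + (11 + 10)) = (-4 - 1/168)*(-315/8 + 21) = -673/168*(-147/8) = 4711/64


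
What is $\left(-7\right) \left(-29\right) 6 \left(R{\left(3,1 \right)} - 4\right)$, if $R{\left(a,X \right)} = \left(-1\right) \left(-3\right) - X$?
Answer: $-2436$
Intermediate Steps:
$R{\left(a,X \right)} = 3 - X$
$\left(-7\right) \left(-29\right) 6 \left(R{\left(3,1 \right)} - 4\right) = \left(-7\right) \left(-29\right) 6 \left(\left(3 - 1\right) - 4\right) = 203 \cdot 6 \left(\left(3 - 1\right) - 4\right) = 203 \cdot 6 \left(2 - 4\right) = 203 \cdot 6 \left(-2\right) = 203 \left(-12\right) = -2436$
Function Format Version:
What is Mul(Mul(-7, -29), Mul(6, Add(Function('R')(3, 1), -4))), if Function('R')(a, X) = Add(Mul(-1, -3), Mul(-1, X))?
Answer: -2436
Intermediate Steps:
Function('R')(a, X) = Add(3, Mul(-1, X))
Mul(Mul(-7, -29), Mul(6, Add(Function('R')(3, 1), -4))) = Mul(Mul(-7, -29), Mul(6, Add(Add(3, Mul(-1, 1)), -4))) = Mul(203, Mul(6, Add(Add(3, -1), -4))) = Mul(203, Mul(6, Add(2, -4))) = Mul(203, Mul(6, -2)) = Mul(203, -12) = -2436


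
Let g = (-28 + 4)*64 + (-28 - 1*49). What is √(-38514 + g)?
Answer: I*√40127 ≈ 200.32*I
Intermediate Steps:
g = -1613 (g = -24*64 + (-28 - 49) = -1536 - 77 = -1613)
√(-38514 + g) = √(-38514 - 1613) = √(-40127) = I*√40127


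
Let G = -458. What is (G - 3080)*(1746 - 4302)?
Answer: 9043128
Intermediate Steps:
(G - 3080)*(1746 - 4302) = (-458 - 3080)*(1746 - 4302) = -3538*(-2556) = 9043128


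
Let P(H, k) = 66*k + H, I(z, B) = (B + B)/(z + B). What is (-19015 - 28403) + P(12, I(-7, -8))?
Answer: -236678/5 ≈ -47336.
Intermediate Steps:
I(z, B) = 2*B/(B + z) (I(z, B) = (2*B)/(B + z) = 2*B/(B + z))
P(H, k) = H + 66*k
(-19015 - 28403) + P(12, I(-7, -8)) = (-19015 - 28403) + (12 + 66*(2*(-8)/(-8 - 7))) = -47418 + (12 + 66*(2*(-8)/(-15))) = -47418 + (12 + 66*(2*(-8)*(-1/15))) = -47418 + (12 + 66*(16/15)) = -47418 + (12 + 352/5) = -47418 + 412/5 = -236678/5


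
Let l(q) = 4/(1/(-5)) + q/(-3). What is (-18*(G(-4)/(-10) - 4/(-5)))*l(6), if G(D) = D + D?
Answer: 3168/5 ≈ 633.60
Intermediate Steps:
G(D) = 2*D
l(q) = -20 - q/3 (l(q) = 4/(-⅕) + q*(-⅓) = 4*(-5) - q/3 = -20 - q/3)
(-18*(G(-4)/(-10) - 4/(-5)))*l(6) = (-18*((2*(-4))/(-10) - 4/(-5)))*(-20 - ⅓*6) = (-18*(-8*(-⅒) - 4*(-⅕)))*(-20 - 2) = -18*(⅘ + ⅘)*(-22) = -18*8/5*(-22) = -144/5*(-22) = 3168/5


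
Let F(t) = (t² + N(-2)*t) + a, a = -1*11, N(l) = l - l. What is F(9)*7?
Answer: 490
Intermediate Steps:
N(l) = 0
a = -11
F(t) = -11 + t² (F(t) = (t² + 0*t) - 11 = (t² + 0) - 11 = t² - 11 = -11 + t²)
F(9)*7 = (-11 + 9²)*7 = (-11 + 81)*7 = 70*7 = 490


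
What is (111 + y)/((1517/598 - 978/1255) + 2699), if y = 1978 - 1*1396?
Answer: 520089570/2026891501 ≈ 0.25659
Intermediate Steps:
y = 582 (y = 1978 - 1396 = 582)
(111 + y)/((1517/598 - 978/1255) + 2699) = (111 + 582)/((1517/598 - 978/1255) + 2699) = 693/((1517*(1/598) - 978*1/1255) + 2699) = 693/((1517/598 - 978/1255) + 2699) = 693/(1318991/750490 + 2699) = 693/(2026891501/750490) = 693*(750490/2026891501) = 520089570/2026891501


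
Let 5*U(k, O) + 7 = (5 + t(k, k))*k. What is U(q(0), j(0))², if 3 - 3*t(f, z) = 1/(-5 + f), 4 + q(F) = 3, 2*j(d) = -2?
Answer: 2209/324 ≈ 6.8179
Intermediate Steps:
j(d) = -1 (j(d) = (½)*(-2) = -1)
q(F) = -1 (q(F) = -4 + 3 = -1)
t(f, z) = 1 - 1/(3*(-5 + f))
U(k, O) = -7/5 + k*(5 + (-16/3 + k)/(-5 + k))/5 (U(k, O) = -7/5 + ((5 + (-16/3 + k)/(-5 + k))*k)/5 = -7/5 + (k*(5 + (-16/3 + k)/(-5 + k)))/5 = -7/5 + k*(5 + (-16/3 + k)/(-5 + k))/5)
U(q(0), j(0))² = ((105 - 112*(-1) + 18*(-1)²)/(15*(-5 - 1)))² = ((1/15)*(105 + 112 + 18*1)/(-6))² = ((1/15)*(-⅙)*(105 + 112 + 18))² = ((1/15)*(-⅙)*235)² = (-47/18)² = 2209/324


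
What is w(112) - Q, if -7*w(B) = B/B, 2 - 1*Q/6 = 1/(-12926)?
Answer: -549376/45241 ≈ -12.143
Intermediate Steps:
Q = 77559/6463 (Q = 12 - 6/(-12926) = 12 - 6*(-1/12926) = 12 + 3/6463 = 77559/6463 ≈ 12.000)
w(B) = -⅐ (w(B) = -B/(7*B) = -⅐*1 = -⅐)
w(112) - Q = -⅐ - 1*77559/6463 = -⅐ - 77559/6463 = -549376/45241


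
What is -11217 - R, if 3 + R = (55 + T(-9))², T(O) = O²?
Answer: -29710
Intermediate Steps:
R = 18493 (R = -3 + (55 + (-9)²)² = -3 + (55 + 81)² = -3 + 136² = -3 + 18496 = 18493)
-11217 - R = -11217 - 1*18493 = -11217 - 18493 = -29710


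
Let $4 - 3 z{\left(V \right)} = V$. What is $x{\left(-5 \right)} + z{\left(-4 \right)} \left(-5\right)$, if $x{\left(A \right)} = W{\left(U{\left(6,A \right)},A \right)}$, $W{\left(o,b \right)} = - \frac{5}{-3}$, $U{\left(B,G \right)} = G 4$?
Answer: $- \frac{35}{3} \approx -11.667$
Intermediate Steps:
$U{\left(B,G \right)} = 4 G$
$W{\left(o,b \right)} = \frac{5}{3}$ ($W{\left(o,b \right)} = \left(-5\right) \left(- \frac{1}{3}\right) = \frac{5}{3}$)
$z{\left(V \right)} = \frac{4}{3} - \frac{V}{3}$
$x{\left(A \right)} = \frac{5}{3}$
$x{\left(-5 \right)} + z{\left(-4 \right)} \left(-5\right) = \frac{5}{3} + \left(\frac{4}{3} - - \frac{4}{3}\right) \left(-5\right) = \frac{5}{3} + \left(\frac{4}{3} + \frac{4}{3}\right) \left(-5\right) = \frac{5}{3} + \frac{8}{3} \left(-5\right) = \frac{5}{3} - \frac{40}{3} = - \frac{35}{3}$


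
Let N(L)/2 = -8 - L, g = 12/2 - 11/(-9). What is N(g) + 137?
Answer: 959/9 ≈ 106.56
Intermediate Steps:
g = 65/9 (g = 12*(½) - 11*(-⅑) = 6 + 11/9 = 65/9 ≈ 7.2222)
N(L) = -16 - 2*L (N(L) = 2*(-8 - L) = -16 - 2*L)
N(g) + 137 = (-16 - 2*65/9) + 137 = (-16 - 130/9) + 137 = -274/9 + 137 = 959/9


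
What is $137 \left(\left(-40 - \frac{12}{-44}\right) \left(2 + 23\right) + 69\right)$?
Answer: $- \frac{1392742}{11} \approx -1.2661 \cdot 10^{5}$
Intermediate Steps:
$137 \left(\left(-40 - \frac{12}{-44}\right) \left(2 + 23\right) + 69\right) = 137 \left(\left(-40 - - \frac{3}{11}\right) 25 + 69\right) = 137 \left(\left(-40 + \frac{3}{11}\right) 25 + 69\right) = 137 \left(\left(- \frac{437}{11}\right) 25 + 69\right) = 137 \left(- \frac{10925}{11} + 69\right) = 137 \left(- \frac{10166}{11}\right) = - \frac{1392742}{11}$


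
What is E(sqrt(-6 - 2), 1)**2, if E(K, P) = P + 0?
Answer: 1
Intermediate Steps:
E(K, P) = P
E(sqrt(-6 - 2), 1)**2 = 1**2 = 1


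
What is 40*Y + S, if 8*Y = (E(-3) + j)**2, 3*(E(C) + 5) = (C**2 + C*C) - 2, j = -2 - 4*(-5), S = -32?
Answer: 14837/9 ≈ 1648.6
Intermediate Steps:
j = 18 (j = -2 + 20 = 18)
E(C) = -17/3 + 2*C**2/3 (E(C) = -5 + ((C**2 + C*C) - 2)/3 = -5 + ((C**2 + C**2) - 2)/3 = -5 + (2*C**2 - 2)/3 = -5 + (-2 + 2*C**2)/3 = -5 + (-2/3 + 2*C**2/3) = -17/3 + 2*C**2/3)
Y = 3025/72 (Y = ((-17/3 + (2/3)*(-3)**2) + 18)**2/8 = ((-17/3 + (2/3)*9) + 18)**2/8 = ((-17/3 + 6) + 18)**2/8 = (1/3 + 18)**2/8 = (55/3)**2/8 = (1/8)*(3025/9) = 3025/72 ≈ 42.014)
40*Y + S = 40*(3025/72) - 32 = 15125/9 - 32 = 14837/9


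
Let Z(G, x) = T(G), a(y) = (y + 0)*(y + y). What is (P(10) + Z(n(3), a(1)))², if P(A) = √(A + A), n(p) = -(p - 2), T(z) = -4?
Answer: 36 - 16*√5 ≈ 0.22291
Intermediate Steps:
n(p) = 2 - p (n(p) = -(-2 + p) = 2 - p)
a(y) = 2*y² (a(y) = y*(2*y) = 2*y²)
Z(G, x) = -4
P(A) = √2*√A (P(A) = √(2*A) = √2*√A)
(P(10) + Z(n(3), a(1)))² = (√2*√10 - 4)² = (2*√5 - 4)² = (-4 + 2*√5)²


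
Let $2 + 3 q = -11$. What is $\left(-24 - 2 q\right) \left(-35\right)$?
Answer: $\frac{1610}{3} \approx 536.67$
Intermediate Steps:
$q = - \frac{13}{3}$ ($q = - \frac{2}{3} + \frac{1}{3} \left(-11\right) = - \frac{2}{3} - \frac{11}{3} = - \frac{13}{3} \approx -4.3333$)
$\left(-24 - 2 q\right) \left(-35\right) = \left(-24 - - \frac{26}{3}\right) \left(-35\right) = \left(-24 + \frac{26}{3}\right) \left(-35\right) = \left(- \frac{46}{3}\right) \left(-35\right) = \frac{1610}{3}$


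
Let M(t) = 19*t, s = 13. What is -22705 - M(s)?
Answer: -22952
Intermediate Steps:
-22705 - M(s) = -22705 - 19*13 = -22705 - 1*247 = -22705 - 247 = -22952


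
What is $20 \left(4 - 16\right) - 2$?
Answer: $-242$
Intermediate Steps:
$20 \left(4 - 16\right) - 2 = 20 \left(-12\right) - 2 = -240 - 2 = -242$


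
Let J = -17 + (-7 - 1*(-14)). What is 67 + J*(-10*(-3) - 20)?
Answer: -33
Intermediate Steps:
J = -10 (J = -17 + (-7 + 14) = -17 + 7 = -10)
67 + J*(-10*(-3) - 20) = 67 - 10*(-10*(-3) - 20) = 67 - 10*(30 - 20) = 67 - 10*10 = 67 - 100 = -33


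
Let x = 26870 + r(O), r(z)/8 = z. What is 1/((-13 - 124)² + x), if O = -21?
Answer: 1/45471 ≈ 2.1992e-5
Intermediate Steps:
r(z) = 8*z
x = 26702 (x = 26870 + 8*(-21) = 26870 - 168 = 26702)
1/((-13 - 124)² + x) = 1/((-13 - 124)² + 26702) = 1/((-137)² + 26702) = 1/(18769 + 26702) = 1/45471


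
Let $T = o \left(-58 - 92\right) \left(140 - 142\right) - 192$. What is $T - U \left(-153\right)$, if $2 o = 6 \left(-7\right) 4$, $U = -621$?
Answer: $-120405$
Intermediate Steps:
$o = -84$ ($o = \frac{6 \left(-7\right) 4}{2} = \frac{\left(-42\right) 4}{2} = \frac{1}{2} \left(-168\right) = -84$)
$T = -25392$ ($T = - 84 \left(-58 - 92\right) \left(140 - 142\right) - 192 = - 84 \left(\left(-150\right) \left(-2\right)\right) - 192 = \left(-84\right) 300 - 192 = -25200 - 192 = -25392$)
$T - U \left(-153\right) = -25392 - \left(-621\right) \left(-153\right) = -25392 - 95013 = -120405$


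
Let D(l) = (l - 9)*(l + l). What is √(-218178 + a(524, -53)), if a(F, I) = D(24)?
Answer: 3*I*√24162 ≈ 466.32*I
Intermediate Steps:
D(l) = 2*l*(-9 + l) (D(l) = (-9 + l)*(2*l) = 2*l*(-9 + l))
a(F, I) = 720 (a(F, I) = 2*24*(-9 + 24) = 2*24*15 = 720)
√(-218178 + a(524, -53)) = √(-218178 + 720) = √(-217458) = 3*I*√24162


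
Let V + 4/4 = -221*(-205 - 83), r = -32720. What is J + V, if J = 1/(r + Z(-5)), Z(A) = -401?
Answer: 2108052286/33121 ≈ 63647.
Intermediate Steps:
J = -1/33121 (J = 1/(-32720 - 401) = 1/(-33121) = -1/33121 ≈ -3.0192e-5)
V = 63647 (V = -1 - 221*(-205 - 83) = -1 - 221*(-288) = -1 + 63648 = 63647)
J + V = -1/33121 + 63647 = 2108052286/33121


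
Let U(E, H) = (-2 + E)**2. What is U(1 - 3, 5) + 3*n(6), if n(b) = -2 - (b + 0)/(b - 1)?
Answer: 32/5 ≈ 6.4000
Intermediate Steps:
n(b) = -2 - b/(-1 + b)
U(1 - 3, 5) + 3*n(6) = (-2 + (1 - 3))**2 + 3*((2 - 3*6)/(-1 + 6)) = (-2 - 2)**2 + 3*((2 - 18)/5) = (-4)**2 + 3*((1/5)*(-16)) = 16 + 3*(-16/5) = 16 - 48/5 = 32/5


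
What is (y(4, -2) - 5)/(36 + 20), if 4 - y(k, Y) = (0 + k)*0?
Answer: -1/56 ≈ -0.017857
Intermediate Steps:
y(k, Y) = 4 (y(k, Y) = 4 - (0 + k)*0 = 4 - k*0 = 4 - 1*0 = 4 + 0 = 4)
(y(4, -2) - 5)/(36 + 20) = (4 - 5)/(36 + 20) = -1/56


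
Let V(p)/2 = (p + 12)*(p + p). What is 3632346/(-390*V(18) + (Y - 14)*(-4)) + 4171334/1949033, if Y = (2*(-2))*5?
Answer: -1783098880621/820800165356 ≈ -2.1724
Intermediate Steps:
Y = -20 (Y = -4*5 = -20)
V(p) = 4*p*(12 + p) (V(p) = 2*((p + 12)*(p + p)) = 2*((12 + p)*(2*p)) = 2*(2*p*(12 + p)) = 4*p*(12 + p))
3632346/(-390*V(18) + (Y - 14)*(-4)) + 4171334/1949033 = 3632346/(-1560*18*(12 + 18) + (-20 - 14)*(-4)) + 4171334/1949033 = 3632346/(-1560*18*30 - 34*(-4)) + 4171334*(1/1949033) = 3632346/(-390*2160 + 136) + 4171334/1949033 = 3632346/(-842400 + 136) + 4171334/1949033 = 3632346/(-842264) + 4171334/1949033 = 3632346*(-1/842264) + 4171334/1949033 = -1816173/421132 + 4171334/1949033 = -1783098880621/820800165356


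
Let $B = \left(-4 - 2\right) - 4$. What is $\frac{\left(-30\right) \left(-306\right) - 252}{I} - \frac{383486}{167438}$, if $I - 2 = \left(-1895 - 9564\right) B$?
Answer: $- \frac{663274082}{299797739} \approx -2.2124$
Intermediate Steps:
$B = -10$ ($B = -6 - 4 = -10$)
$I = 114592$ ($I = 2 + \left(-1895 - 9564\right) \left(-10\right) = 2 - -114590 = 2 + 114590 = 114592$)
$\frac{\left(-30\right) \left(-306\right) - 252}{I} - \frac{383486}{167438} = \frac{\left(-30\right) \left(-306\right) - 252}{114592} - \frac{383486}{167438} = \left(9180 - 252\right) \frac{1}{114592} - \frac{191743}{83719} = 8928 \cdot \frac{1}{114592} - \frac{191743}{83719} = \frac{279}{3581} - \frac{191743}{83719} = - \frac{663274082}{299797739}$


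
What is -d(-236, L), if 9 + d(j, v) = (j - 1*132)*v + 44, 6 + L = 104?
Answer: 36029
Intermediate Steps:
L = 98 (L = -6 + 104 = 98)
d(j, v) = 35 + v*(-132 + j) (d(j, v) = -9 + ((j - 1*132)*v + 44) = -9 + ((j - 132)*v + 44) = -9 + ((-132 + j)*v + 44) = -9 + (v*(-132 + j) + 44) = -9 + (44 + v*(-132 + j)) = 35 + v*(-132 + j))
-d(-236, L) = -(35 - 132*98 - 236*98) = -(35 - 12936 - 23128) = -1*(-36029) = 36029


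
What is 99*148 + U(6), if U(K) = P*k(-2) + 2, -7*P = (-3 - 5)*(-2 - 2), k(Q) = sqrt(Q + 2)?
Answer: 14654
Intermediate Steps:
k(Q) = sqrt(2 + Q)
P = -32/7 (P = -(-3 - 5)*(-2 - 2)/7 = -(-8)*(-4)/7 = -1/7*32 = -32/7 ≈ -4.5714)
U(K) = 2 (U(K) = -32*sqrt(2 - 2)/7 + 2 = -32*sqrt(0)/7 + 2 = -32/7*0 + 2 = 0 + 2 = 2)
99*148 + U(6) = 99*148 + 2 = 14652 + 2 = 14654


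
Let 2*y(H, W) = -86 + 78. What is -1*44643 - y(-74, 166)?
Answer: -44639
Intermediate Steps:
y(H, W) = -4 (y(H, W) = (-86 + 78)/2 = (1/2)*(-8) = -4)
-1*44643 - y(-74, 166) = -1*44643 - 1*(-4) = -44643 + 4 = -44639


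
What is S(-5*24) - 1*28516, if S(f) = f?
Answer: -28636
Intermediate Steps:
S(-5*24) - 1*28516 = -5*24 - 1*28516 = -120 - 28516 = -28636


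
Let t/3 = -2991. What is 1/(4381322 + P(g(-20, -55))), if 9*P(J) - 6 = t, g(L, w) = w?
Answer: 3/13140977 ≈ 2.2829e-7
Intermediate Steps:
t = -8973 (t = 3*(-2991) = -8973)
P(J) = -2989/3 (P(J) = ⅔ + (⅑)*(-8973) = ⅔ - 997 = -2989/3)
1/(4381322 + P(g(-20, -55))) = 1/(4381322 - 2989/3) = 1/(13140977/3) = 3/13140977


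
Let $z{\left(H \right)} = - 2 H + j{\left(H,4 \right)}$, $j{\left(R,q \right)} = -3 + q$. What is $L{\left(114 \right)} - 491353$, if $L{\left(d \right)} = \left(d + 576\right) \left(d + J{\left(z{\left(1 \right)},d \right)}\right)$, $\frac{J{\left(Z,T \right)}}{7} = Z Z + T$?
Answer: $142757$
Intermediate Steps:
$z{\left(H \right)} = 1 - 2 H$ ($z{\left(H \right)} = - 2 H + \left(-3 + 4\right) = - 2 H + 1 = 1 - 2 H$)
$J{\left(Z,T \right)} = 7 T + 7 Z^{2}$ ($J{\left(Z,T \right)} = 7 \left(Z Z + T\right) = 7 \left(Z^{2} + T\right) = 7 \left(T + Z^{2}\right) = 7 T + 7 Z^{2}$)
$L{\left(d \right)} = \left(7 + 8 d\right) \left(576 + d\right)$ ($L{\left(d \right)} = \left(d + 576\right) \left(d + \left(7 d + 7 \left(1 - 2\right)^{2}\right)\right) = \left(576 + d\right) \left(d + \left(7 d + 7 \left(1 - 2\right)^{2}\right)\right) = \left(576 + d\right) \left(d + \left(7 d + 7 \left(-1\right)^{2}\right)\right) = \left(576 + d\right) \left(d + \left(7 d + 7 \cdot 1\right)\right) = \left(576 + d\right) \left(d + \left(7 d + 7\right)\right) = \left(576 + d\right) \left(d + \left(7 + 7 d\right)\right) = \left(576 + d\right) \left(7 + 8 d\right) = \left(7 + 8 d\right) \left(576 + d\right)$)
$L{\left(114 \right)} - 491353 = \left(4032 + 8 \cdot 114^{2} + 4615 \cdot 114\right) - 491353 = \left(4032 + 8 \cdot 12996 + 526110\right) - 491353 = \left(4032 + 103968 + 526110\right) - 491353 = 634110 - 491353 = 142757$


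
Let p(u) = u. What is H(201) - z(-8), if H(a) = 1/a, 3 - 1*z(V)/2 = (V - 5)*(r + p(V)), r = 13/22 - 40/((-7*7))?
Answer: 17921096/108339 ≈ 165.42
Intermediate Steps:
r = 1517/1078 (r = 13*(1/22) - 40/(-49) = 13/22 - 40*(-1/49) = 13/22 + 40/49 = 1517/1078 ≈ 1.4072)
z(V) = 6 - 2*(-5 + V)*(1517/1078 + V) (z(V) = 6 - 2*(V - 5)*(1517/1078 + V) = 6 - 2*(-5 + V)*(1517/1078 + V))
H(201) - z(-8) = 1/201 - (10819/539 - 2*(-8)**2 + (3873/539)*(-8)) = 1/201 - (10819/539 - 2*64 - 30984/539) = 1/201 - (10819/539 - 128 - 30984/539) = 1/201 - 1*(-89157/539) = 1/201 + 89157/539 = 17921096/108339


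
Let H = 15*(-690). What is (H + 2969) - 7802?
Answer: -15183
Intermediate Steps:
H = -10350
(H + 2969) - 7802 = (-10350 + 2969) - 7802 = -7381 - 7802 = -15183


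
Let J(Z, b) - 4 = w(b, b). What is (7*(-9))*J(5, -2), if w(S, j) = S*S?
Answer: -504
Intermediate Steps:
w(S, j) = S²
J(Z, b) = 4 + b²
(7*(-9))*J(5, -2) = (7*(-9))*(4 + (-2)²) = -63*(4 + 4) = -63*8 = -504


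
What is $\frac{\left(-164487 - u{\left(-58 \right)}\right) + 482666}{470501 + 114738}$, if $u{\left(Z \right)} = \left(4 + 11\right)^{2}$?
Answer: $\frac{317954}{585239} \approx 0.54329$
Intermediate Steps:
$u{\left(Z \right)} = 225$ ($u{\left(Z \right)} = 15^{2} = 225$)
$\frac{\left(-164487 - u{\left(-58 \right)}\right) + 482666}{470501 + 114738} = \frac{\left(-164487 - 225\right) + 482666}{470501 + 114738} = \frac{\left(-164487 - 225\right) + 482666}{585239} = \left(-164712 + 482666\right) \frac{1}{585239} = 317954 \cdot \frac{1}{585239} = \frac{317954}{585239}$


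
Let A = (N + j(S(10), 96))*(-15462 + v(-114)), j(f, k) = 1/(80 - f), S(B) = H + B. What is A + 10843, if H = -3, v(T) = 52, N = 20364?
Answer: -22907298391/73 ≈ -3.1380e+8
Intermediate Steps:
S(B) = -3 + B
A = -22908089930/73 (A = (20364 - 1/(-80 + (-3 + 10)))*(-15462 + 52) = (20364 - 1/(-80 + 7))*(-15410) = (20364 - 1/(-73))*(-15410) = (20364 - 1*(-1/73))*(-15410) = (20364 + 1/73)*(-15410) = (1486573/73)*(-15410) = -22908089930/73 ≈ -3.1381e+8)
A + 10843 = -22908089930/73 + 10843 = -22907298391/73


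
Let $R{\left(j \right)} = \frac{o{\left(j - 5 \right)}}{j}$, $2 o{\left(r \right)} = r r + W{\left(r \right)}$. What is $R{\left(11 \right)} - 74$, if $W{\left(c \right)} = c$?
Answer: $- \frac{793}{11} \approx -72.091$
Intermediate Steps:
$o{\left(r \right)} = \frac{r}{2} + \frac{r^{2}}{2}$ ($o{\left(r \right)} = \frac{r r + r}{2} = \frac{r^{2} + r}{2} = \frac{r + r^{2}}{2} = \frac{r}{2} + \frac{r^{2}}{2}$)
$R{\left(j \right)} = \frac{\left(-5 + j\right) \left(-4 + j\right)}{2 j}$ ($R{\left(j \right)} = \frac{\frac{1}{2} \left(j - 5\right) \left(1 + \left(j - 5\right)\right)}{j} = \frac{\frac{1}{2} \left(-5 + j\right) \left(1 + \left(-5 + j\right)\right)}{j} = \frac{\frac{1}{2} \left(-5 + j\right) \left(-4 + j\right)}{j} = \frac{\left(-5 + j\right) \left(-4 + j\right)}{2 j}$)
$R{\left(11 \right)} - 74 = \frac{-5 + 11 + \left(-5 + 11\right)^{2}}{2 \cdot 11} - 74 = \frac{1}{2} \cdot \frac{1}{11} \left(-5 + 11 + 6^{2}\right) - 74 = \frac{1}{2} \cdot \frac{1}{11} \left(-5 + 11 + 36\right) - 74 = \frac{1}{2} \cdot \frac{1}{11} \cdot 42 - 74 = \frac{21}{11} - 74 = - \frac{793}{11}$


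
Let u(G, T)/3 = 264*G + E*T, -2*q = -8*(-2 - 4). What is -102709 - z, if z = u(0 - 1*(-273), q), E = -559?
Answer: -359173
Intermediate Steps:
q = -24 (q = -(-4)*(-2 - 4) = -(-4)*(-6) = -½*48 = -24)
u(G, T) = -1677*T + 792*G (u(G, T) = 3*(264*G - 559*T) = 3*(-559*T + 264*G) = -1677*T + 792*G)
z = 256464 (z = -1677*(-24) + 792*(0 - 1*(-273)) = 40248 + 792*(0 + 273) = 40248 + 792*273 = 40248 + 216216 = 256464)
-102709 - z = -102709 - 1*256464 = -102709 - 256464 = -359173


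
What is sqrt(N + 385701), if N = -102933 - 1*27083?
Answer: sqrt(255685) ≈ 505.65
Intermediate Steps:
N = -130016 (N = -102933 - 27083 = -130016)
sqrt(N + 385701) = sqrt(-130016 + 385701) = sqrt(255685)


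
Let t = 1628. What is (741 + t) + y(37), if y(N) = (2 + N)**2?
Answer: 3890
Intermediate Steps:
(741 + t) + y(37) = (741 + 1628) + (2 + 37)**2 = 2369 + 39**2 = 2369 + 1521 = 3890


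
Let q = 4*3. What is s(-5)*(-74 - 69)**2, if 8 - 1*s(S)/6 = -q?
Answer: 2453880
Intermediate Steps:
q = 12
s(S) = 120 (s(S) = 48 - (-6)*12 = 48 - 6*(-12) = 48 + 72 = 120)
s(-5)*(-74 - 69)**2 = 120*(-74 - 69)**2 = 120*(-143)**2 = 120*20449 = 2453880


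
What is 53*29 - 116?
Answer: 1421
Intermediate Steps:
53*29 - 116 = 1537 - 116 = 1421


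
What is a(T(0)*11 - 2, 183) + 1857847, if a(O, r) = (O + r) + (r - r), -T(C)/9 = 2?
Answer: 1857830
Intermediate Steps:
T(C) = -18 (T(C) = -9*2 = -18)
a(O, r) = O + r (a(O, r) = (O + r) + 0 = O + r)
a(T(0)*11 - 2, 183) + 1857847 = ((-18*11 - 2) + 183) + 1857847 = ((-198 - 2) + 183) + 1857847 = (-200 + 183) + 1857847 = -17 + 1857847 = 1857830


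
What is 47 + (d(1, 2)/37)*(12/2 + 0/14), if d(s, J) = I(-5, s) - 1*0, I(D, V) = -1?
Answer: 1733/37 ≈ 46.838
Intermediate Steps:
d(s, J) = -1 (d(s, J) = -1 - 1*0 = -1 + 0 = -1)
47 + (d(1, 2)/37)*(12/2 + 0/14) = 47 + (-1/37)*(12/2 + 0/14) = 47 + (-1*1/37)*(12*(1/2) + 0*(1/14)) = 47 - (6 + 0)/37 = 47 - 1/37*6 = 47 - 6/37 = 1733/37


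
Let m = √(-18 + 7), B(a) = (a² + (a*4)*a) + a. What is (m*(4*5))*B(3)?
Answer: 960*I*√11 ≈ 3184.0*I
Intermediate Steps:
B(a) = a + 5*a² (B(a) = (a² + (4*a)*a) + a = (a² + 4*a²) + a = 5*a² + a = a + 5*a²)
m = I*√11 (m = √(-11) = I*√11 ≈ 3.3166*I)
(m*(4*5))*B(3) = ((I*√11)*(4*5))*(3*(1 + 5*3)) = ((I*√11)*20)*(3*(1 + 15)) = (20*I*√11)*(3*16) = (20*I*√11)*48 = 960*I*√11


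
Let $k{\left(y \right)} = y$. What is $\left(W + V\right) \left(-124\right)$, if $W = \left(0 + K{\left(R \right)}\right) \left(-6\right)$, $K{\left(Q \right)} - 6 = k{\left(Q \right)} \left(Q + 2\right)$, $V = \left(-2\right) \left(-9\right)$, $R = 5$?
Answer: $28272$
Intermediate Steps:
$V = 18$
$K{\left(Q \right)} = 6 + Q \left(2 + Q\right)$ ($K{\left(Q \right)} = 6 + Q \left(Q + 2\right) = 6 + Q \left(2 + Q\right)$)
$W = -246$ ($W = \left(0 + \left(6 + 5^{2} + 2 \cdot 5\right)\right) \left(-6\right) = \left(0 + \left(6 + 25 + 10\right)\right) \left(-6\right) = \left(0 + 41\right) \left(-6\right) = 41 \left(-6\right) = -246$)
$\left(W + V\right) \left(-124\right) = \left(-246 + 18\right) \left(-124\right) = \left(-228\right) \left(-124\right) = 28272$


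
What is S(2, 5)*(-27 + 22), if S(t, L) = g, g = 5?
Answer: -25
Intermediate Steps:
S(t, L) = 5
S(2, 5)*(-27 + 22) = 5*(-27 + 22) = 5*(-5) = -25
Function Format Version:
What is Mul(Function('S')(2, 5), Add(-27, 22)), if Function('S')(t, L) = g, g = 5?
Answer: -25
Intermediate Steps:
Function('S')(t, L) = 5
Mul(Function('S')(2, 5), Add(-27, 22)) = Mul(5, Add(-27, 22)) = Mul(5, -5) = -25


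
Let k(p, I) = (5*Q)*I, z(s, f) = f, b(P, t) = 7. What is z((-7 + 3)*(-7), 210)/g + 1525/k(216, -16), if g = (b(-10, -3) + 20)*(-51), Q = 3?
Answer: -47785/7344 ≈ -6.5067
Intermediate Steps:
g = -1377 (g = (7 + 20)*(-51) = 27*(-51) = -1377)
k(p, I) = 15*I (k(p, I) = (5*3)*I = 15*I)
z((-7 + 3)*(-7), 210)/g + 1525/k(216, -16) = 210/(-1377) + 1525/((15*(-16))) = 210*(-1/1377) + 1525/(-240) = -70/459 + 1525*(-1/240) = -70/459 - 305/48 = -47785/7344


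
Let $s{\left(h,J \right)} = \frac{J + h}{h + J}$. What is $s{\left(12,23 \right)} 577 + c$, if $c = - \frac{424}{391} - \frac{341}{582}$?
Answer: $\frac{130923175}{227562} \approx 575.33$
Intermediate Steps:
$s{\left(h,J \right)} = 1$ ($s{\left(h,J \right)} = \frac{J + h}{J + h} = 1$)
$c = - \frac{380099}{227562}$ ($c = \left(-424\right) \frac{1}{391} - \frac{341}{582} = - \frac{424}{391} - \frac{341}{582} = - \frac{380099}{227562} \approx -1.6703$)
$s{\left(12,23 \right)} 577 + c = 1 \cdot 577 - \frac{380099}{227562} = 577 - \frac{380099}{227562} = \frac{130923175}{227562}$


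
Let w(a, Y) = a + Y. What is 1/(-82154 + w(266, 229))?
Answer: -1/81659 ≈ -1.2246e-5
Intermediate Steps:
w(a, Y) = Y + a
1/(-82154 + w(266, 229)) = 1/(-82154 + (229 + 266)) = 1/(-82154 + 495) = 1/(-81659) = -1/81659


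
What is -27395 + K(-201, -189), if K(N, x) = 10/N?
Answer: -5506405/201 ≈ -27395.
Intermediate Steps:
-27395 + K(-201, -189) = -27395 + 10/(-201) = -27395 + 10*(-1/201) = -27395 - 10/201 = -5506405/201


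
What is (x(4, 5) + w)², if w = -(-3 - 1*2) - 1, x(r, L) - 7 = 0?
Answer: 121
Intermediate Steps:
x(r, L) = 7 (x(r, L) = 7 + 0 = 7)
w = 4 (w = -(-3 - 2) - 1 = -1*(-5) - 1 = 5 - 1 = 4)
(x(4, 5) + w)² = (7 + 4)² = 11² = 121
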